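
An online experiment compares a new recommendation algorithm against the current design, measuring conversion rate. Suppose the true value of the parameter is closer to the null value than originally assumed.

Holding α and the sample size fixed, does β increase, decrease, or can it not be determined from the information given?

A smaller departure from H₀ means the test statistic under Ha is distributed closer to where it would be under H₀; rejection becomes less likely.

It increases.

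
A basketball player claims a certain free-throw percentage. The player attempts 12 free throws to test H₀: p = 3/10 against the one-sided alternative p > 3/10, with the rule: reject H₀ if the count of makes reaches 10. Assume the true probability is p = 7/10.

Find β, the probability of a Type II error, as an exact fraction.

149436930429/200000000000

A Type II error is failing to reject when Ha holds: with p = 7/10, β = P(Y ≤ 9).
Equivalently, β = 1 − P(Y ≥ 10) = 149436930429/200000000000.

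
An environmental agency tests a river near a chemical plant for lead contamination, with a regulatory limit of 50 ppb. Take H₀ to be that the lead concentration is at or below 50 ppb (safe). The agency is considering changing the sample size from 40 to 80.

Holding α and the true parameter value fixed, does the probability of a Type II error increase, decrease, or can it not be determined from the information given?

It decreases.

A larger sample reduces the standard error, pulling the sampling distribution under Ha further from the non-rejection region.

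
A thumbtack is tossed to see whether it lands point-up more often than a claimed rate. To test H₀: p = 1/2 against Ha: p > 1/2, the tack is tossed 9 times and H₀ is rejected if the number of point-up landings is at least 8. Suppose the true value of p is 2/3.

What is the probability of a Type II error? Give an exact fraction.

A Type II error is failing to reject when Ha holds: with p = 2/3, β = P(K ≤ 7).
Summing C(9,j)·(2/3)^j·(1/3)^{9-j} for j = 0..7 gives 16867/19683.

16867/19683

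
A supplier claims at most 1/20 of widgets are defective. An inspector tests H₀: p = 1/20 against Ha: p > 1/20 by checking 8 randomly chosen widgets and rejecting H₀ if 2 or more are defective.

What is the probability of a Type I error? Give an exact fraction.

The significance level is the probability, assuming p = 1/20, of seeing 2 or more defectives in 8 draws.
Computing the lower-tail complement: 1 − 24134536953/25600000000 = 1465463047/25600000000.

1465463047/25600000000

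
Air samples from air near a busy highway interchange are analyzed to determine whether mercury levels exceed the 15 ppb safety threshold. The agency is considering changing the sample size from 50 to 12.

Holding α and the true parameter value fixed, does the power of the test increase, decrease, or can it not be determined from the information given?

It decreases.

A smaller sample increases the standard error, so the sampling distributions under H₀ and Ha overlap more.
Since power = 1 − β and β increases, power decreases.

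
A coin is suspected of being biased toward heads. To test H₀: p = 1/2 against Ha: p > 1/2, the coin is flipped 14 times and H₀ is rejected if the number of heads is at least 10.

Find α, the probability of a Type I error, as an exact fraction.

Under H₀, Y ~ Binomial(14, 1/2), and α = P(Y ≥ 10).
Summing the upper tail: (1001 + 364 + 91 + 14 + 1) / 2^14 = 1471/16384.

1471/16384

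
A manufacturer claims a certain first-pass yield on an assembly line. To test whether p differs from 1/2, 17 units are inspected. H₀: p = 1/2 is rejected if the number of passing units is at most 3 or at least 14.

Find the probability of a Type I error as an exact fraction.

417/32768

Under H₀, K ~ Binomial(17, 1/2); α is the probability of landing in either tail, P(K ≤ 3) + P(K ≥ 14).
The two tails are symmetric, so α = 2·(1 + 17 + 136 + 680)/2^17 = 1668/131072 = 417/32768.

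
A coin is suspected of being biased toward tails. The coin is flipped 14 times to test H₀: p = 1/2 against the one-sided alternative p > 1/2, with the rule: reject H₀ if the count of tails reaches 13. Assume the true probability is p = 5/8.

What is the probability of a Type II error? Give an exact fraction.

A Type II error is failing to reject when Ha holds: with p = 5/8, β = P(S ≤ 12).
Adding the binomial probabilities P(S=0)+…+P(S=12) at p = 5/8 gives 4340673464229/4398046511104.

4340673464229/4398046511104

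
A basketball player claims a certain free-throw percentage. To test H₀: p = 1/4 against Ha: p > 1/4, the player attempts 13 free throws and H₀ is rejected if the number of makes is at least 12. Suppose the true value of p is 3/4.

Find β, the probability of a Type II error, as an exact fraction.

3662863/4194304

A Type II error is failing to reject when Ha holds: with p = 3/4, β = P(Y ≤ 11).
Summing C(13,j)·(3/4)^j·(1/4)^{13-j} for j = 0..11 gives 3662863/4194304.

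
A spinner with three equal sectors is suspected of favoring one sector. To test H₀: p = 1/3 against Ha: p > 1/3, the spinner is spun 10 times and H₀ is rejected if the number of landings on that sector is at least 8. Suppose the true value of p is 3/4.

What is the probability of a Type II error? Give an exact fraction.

A Type II error is failing to reject when Ha holds: with p = 3/4, β = P(S ≤ 7).
Summing C(10,j)·(3/4)^j·(1/4)^{10-j} for j = 0..7 gives 124363/262144.

124363/262144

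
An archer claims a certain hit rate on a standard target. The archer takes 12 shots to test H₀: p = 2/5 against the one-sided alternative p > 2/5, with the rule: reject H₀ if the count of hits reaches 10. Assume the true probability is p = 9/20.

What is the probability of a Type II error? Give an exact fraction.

A Type II error is failing to reject when Ha holds: with p = 9/20, β = P(X ≤ 9).
Adding the binomial probabilities P(X=0)+…+P(X=9) at p = 9/20 gives 812745962073749/819200000000000.

812745962073749/819200000000000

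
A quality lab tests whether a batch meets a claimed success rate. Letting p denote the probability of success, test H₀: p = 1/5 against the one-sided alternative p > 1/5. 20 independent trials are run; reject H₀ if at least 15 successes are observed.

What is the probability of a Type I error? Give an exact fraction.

The Type I error probability is α = P(Y ≥ 15) computed under H₀, where Y ~ Binomial(20, 1/5).
P(Y ≥ 15) = Σ_{j=15}^{20} C(20,j)·(1/5)^j·(4/5)^{20-j} = 17192497/95367431640625.

17192497/95367431640625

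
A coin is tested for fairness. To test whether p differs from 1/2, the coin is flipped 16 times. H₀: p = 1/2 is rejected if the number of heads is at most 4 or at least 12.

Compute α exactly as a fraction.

2517/32768

The significance level is the null-hypothesis probability of the rejection region {≤4} ∪ {≥12}.
Each tail has probability (1 + 16 + 120 + 560 + 1820)/65536; doubling gives α = 5034/65536 = 2517/32768.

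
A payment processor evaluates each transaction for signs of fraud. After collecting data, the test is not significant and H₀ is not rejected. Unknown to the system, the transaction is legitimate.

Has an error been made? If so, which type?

No error (correct decision).

The conventional null hypothesis here is that the transaction is legitimate.
The test retained a true H₀ — the decision matches the true state.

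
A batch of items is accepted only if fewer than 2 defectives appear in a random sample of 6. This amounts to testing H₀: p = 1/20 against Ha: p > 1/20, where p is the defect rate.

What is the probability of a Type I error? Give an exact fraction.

α = P(reject H₀ | H₀ true) = P(X ≥ 2 | p = 1/20), X ~ Binomial(6, 1/20).
α = 1 − P(X ≤ 1) = 1 − 2476099/2560000 = 83901/2560000.

83901/2560000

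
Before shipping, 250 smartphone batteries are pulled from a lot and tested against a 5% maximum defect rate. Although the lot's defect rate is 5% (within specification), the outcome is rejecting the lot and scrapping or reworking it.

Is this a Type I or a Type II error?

Type I error

The null hypothesis here is that the lot's defect rate is 5% (within specification).
'Rejecting the lot and scrapping or reworking it' corresponds to rejecting H₀.
H₀ was rejected but H₀ is true — a Type I error (false positive).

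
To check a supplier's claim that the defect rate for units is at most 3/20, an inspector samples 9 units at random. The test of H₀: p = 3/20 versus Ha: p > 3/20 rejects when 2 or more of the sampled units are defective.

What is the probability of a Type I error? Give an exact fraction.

51266668149/128000000000

The significance level is the probability, assuming p = 3/20, of seeing 2 or more defectives in 9 draws.
α = 1 − P(S ≤ 1) = 1 − 76733331851/128000000000 = 51266668149/128000000000.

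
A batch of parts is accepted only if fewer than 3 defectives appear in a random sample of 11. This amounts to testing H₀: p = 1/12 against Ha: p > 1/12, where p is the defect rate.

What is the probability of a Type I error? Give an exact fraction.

1581403943/27518828544

Under H₀, Y ~ Binomial(11, 1/12); the Type I error rate is P(Y ≥ 3).
Via the complement, α = 1 − Σ_{j=0}^{2} C(11,j)(1/12)^j(11/12)^{11-j} = 1581403943/27518828544.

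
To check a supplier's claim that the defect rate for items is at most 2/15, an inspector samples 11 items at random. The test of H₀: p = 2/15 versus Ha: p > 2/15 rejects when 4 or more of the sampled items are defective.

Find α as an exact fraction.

27663615392/576650390625

Under H₀, X ~ Binomial(11, 2/15); the Type I error rate is P(X ≥ 4).
Via the complement, α = 1 − Σ_{j=0}^{3} C(11,j)(2/15)^j(13/15)^{11-j} = 27663615392/576650390625.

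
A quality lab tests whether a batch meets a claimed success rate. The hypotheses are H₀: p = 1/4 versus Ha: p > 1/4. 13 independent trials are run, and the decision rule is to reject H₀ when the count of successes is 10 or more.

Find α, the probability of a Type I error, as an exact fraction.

529/4194304

The Type I error probability is α = P(S ≥ 10) computed under H₀, where S ~ Binomial(13, 1/4).
Summing C(13,j)(1/4)^j(3/4)^{13−j} for j = 10,…,13 gives 529/4194304.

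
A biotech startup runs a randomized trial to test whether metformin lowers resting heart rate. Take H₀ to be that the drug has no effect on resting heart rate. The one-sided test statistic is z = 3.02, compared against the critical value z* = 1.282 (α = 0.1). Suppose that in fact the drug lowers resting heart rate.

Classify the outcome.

Since z = 3.02 > z* = 1.282, H₀ is rejected.
H₀ is false (actually the drug lowers resting heart rate).
The decision matches the true state — no error.

Neither — the decision is correct.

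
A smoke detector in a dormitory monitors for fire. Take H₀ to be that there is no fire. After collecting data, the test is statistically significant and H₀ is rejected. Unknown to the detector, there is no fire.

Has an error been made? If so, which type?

H₀ was rejected, but H₀ is actually true.
Rejecting a true null hypothesis is a Type I error (false positive).

Type I error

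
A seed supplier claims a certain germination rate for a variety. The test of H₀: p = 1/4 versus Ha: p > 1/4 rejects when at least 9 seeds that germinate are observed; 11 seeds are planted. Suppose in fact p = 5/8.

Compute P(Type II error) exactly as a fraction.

7252043967/8589934592

Under the alternative p = 5/8, K ~ Binomial(11, 5/8); β is the probability the test does not reject, P(K < 9).
Equivalently, β = 1 − P(K ≥ 9) = 7252043967/8589934592.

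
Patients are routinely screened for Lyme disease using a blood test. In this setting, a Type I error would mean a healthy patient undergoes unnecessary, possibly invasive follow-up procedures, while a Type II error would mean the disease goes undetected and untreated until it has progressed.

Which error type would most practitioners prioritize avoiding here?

The Type II consequence (the disease goes undetected and untreated until it has progressed) is more severe than the Type I consequence (a healthy patient undergoes unnecessary, possibly invasive follow-up procedures).

Type II error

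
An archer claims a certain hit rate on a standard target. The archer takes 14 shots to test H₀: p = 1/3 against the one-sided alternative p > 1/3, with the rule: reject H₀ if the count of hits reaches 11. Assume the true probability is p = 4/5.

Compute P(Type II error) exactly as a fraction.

A Type II error is failing to reject when Ha holds: with p = 4/5, β = P(K ≤ 10).
Equivalently, β = 1 − P(K ≥ 11) = 1842102761/6103515625.

1842102761/6103515625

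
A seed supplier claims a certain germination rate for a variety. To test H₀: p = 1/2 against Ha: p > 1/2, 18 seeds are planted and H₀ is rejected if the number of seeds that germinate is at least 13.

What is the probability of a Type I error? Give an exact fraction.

1577/32768

α = P(reject H₀ | H₀ true) = P(K ≥ 13 | p = 1/2), with K ~ Binomial(18, 1/2).
Summing the upper tail: (8568 + 3060 + 816 + 153 + 18 + 1) / 2^18 = 12616/262144 = 1577/32768.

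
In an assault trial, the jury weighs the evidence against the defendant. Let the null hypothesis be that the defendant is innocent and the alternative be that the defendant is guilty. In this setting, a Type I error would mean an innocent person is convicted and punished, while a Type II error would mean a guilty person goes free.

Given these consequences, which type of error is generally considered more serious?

Type I error

The Type I consequence (an innocent person is convicted and punished) is more severe than the Type II consequence (a guilty person goes free).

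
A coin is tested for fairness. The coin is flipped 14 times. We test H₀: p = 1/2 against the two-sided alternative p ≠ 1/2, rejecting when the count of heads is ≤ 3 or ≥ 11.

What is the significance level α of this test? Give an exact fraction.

The significance level is the null-hypothesis probability of the rejection region {≤3} ∪ {≥11}.
Each tail has probability (1 + 14 + 91 + 364)/16384; doubling gives α = 940/16384 = 235/4096.

235/4096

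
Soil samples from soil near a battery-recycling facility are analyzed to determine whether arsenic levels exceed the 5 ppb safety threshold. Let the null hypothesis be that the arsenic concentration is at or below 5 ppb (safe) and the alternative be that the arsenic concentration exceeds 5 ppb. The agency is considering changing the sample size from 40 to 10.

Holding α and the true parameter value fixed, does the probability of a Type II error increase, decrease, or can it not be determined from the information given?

A smaller sample increases the standard error, so the sampling distributions under H₀ and Ha overlap more.

It increases.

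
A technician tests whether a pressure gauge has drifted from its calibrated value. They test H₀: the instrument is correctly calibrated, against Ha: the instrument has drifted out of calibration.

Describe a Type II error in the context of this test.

A Type II error is failing to reject H₀ when H₀ is false.
Here that means leaving the instrument in service when actually the instrument has drifted out of calibration.

A Type II error would mean concluding that the instrument is correctly calibrated (or at least failing to establish that the instrument has drifted out of calibration) when in fact the instrument has drifted out of calibration.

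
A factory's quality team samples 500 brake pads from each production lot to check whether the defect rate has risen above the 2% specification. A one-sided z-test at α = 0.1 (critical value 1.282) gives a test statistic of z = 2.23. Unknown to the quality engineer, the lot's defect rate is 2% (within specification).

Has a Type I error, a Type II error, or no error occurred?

Type I error

The conventional null hypothesis is that the lot's defect rate is 2% (within specification).
Since z = 2.23 > z* = 1.282, H₀ is rejected.
H₀ is true (actually the lot's defect rate is 2% (within specification)).
Rejecting a true H₀ is a Type I error.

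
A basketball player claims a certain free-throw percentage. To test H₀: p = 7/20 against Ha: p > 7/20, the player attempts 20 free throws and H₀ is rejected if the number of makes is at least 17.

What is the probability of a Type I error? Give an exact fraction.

α = P(reject H₀ | H₀ true) = P(K ≥ 17 | p = 7/20), with K ~ Binomial(20, 7/20).
Adding the binomial terms for j = 17 through 20 with p = 7/20 yields 637973598365478054631/104857600000000000000000000.

637973598365478054631/104857600000000000000000000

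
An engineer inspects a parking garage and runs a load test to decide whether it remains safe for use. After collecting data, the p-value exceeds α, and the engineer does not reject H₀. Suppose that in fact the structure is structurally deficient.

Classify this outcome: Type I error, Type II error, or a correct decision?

The conventional null hypothesis here is that the structure meets the required load capacity (safe).
H₀ was not rejected, but H₀ is actually false.
Failing to reject a false null hypothesis is a Type II error (false negative).

Type II error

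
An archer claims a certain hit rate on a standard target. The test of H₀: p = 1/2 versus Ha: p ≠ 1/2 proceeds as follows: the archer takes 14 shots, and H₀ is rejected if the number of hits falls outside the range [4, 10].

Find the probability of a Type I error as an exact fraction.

The significance level is the null-hypothesis probability of the rejection region {≤3} ∪ {≥11}.
The two tails are symmetric, so α = 2·(1 + 14 + 91 + 364)/2^14 = 940/16384 = 235/4096.

235/4096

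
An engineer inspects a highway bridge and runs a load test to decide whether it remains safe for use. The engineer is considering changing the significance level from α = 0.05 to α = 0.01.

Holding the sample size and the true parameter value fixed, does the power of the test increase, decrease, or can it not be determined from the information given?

A smaller α moves the rejection region further into the tail. With the alternative true, more outcomes now fall outside the rejection region, so failing to reject becomes more likely.
Since power = 1 − β and β increases, power decreases.

It decreases.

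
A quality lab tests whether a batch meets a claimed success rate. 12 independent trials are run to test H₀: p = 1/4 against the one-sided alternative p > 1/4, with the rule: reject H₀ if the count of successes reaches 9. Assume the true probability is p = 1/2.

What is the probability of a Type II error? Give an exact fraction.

β = P(fail to reject H₀ | Ha true) = P(S ≤ 8 | p = 1/2), S ~ Binomial(12, 1/2).
Adding the binomial probabilities P(S=0)+…+P(S=8) at p = 1/2 gives 3797/4096.

3797/4096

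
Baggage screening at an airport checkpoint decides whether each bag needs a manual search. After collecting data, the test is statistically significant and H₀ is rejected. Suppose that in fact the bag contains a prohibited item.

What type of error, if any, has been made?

No error (correct decision).

The conventional null hypothesis here is that the bag contains no prohibited items.
The test rejected a false H₀ — the decision matches the true state.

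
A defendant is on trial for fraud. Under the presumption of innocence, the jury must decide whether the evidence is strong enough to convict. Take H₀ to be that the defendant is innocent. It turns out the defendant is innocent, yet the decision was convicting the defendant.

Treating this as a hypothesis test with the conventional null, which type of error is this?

Type I error

'Convicting the defendant' corresponds to rejecting H₀.
H₀ was rejected but H₀ is true — a Type I error (false positive).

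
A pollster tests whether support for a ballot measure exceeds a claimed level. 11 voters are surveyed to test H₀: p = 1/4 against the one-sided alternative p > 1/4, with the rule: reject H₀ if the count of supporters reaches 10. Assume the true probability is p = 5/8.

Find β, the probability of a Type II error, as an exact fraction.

4109420421/4294967296

A Type II error is failing to reject when Ha holds: with p = 5/8, β = P(X ≤ 9).
Equivalently, β = 1 − P(X ≥ 10) = 4109420421/4294967296.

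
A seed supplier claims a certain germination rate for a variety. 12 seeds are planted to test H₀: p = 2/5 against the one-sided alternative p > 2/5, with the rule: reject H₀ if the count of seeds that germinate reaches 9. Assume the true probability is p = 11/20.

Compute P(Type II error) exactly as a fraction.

709043757719553/819200000000000

β = P(fail to reject H₀ | Ha true) = P(S ≤ 8 | p = 11/20), S ~ Binomial(12, 11/20).
Summing C(12,j)·(11/20)^j·(9/20)^{12-j} for j = 0..8 gives 709043757719553/819200000000000.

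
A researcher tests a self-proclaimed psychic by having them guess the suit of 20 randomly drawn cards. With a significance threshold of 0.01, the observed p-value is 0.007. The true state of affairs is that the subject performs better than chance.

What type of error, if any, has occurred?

No error (correct decision).

The conventional null hypothesis is that the subject is guessing at random (p = 1/4).
Since p = 0.007 < α = 0.01, H₀ is rejected.
H₀ is false (actually the subject performs better than chance).
The decision matches the true state — no error.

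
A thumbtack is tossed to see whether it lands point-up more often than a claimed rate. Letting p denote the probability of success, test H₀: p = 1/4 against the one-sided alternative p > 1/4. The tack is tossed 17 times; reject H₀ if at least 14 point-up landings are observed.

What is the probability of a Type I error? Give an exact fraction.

α = P(reject H₀ | H₀ true) = P(K ≥ 14 | p = 1/4), with K ~ Binomial(17, 1/4).
Summing C(17,j)(1/4)^j(3/4)^{17−j} for j = 14,…,17 gives 4909/4294967296.

4909/4294967296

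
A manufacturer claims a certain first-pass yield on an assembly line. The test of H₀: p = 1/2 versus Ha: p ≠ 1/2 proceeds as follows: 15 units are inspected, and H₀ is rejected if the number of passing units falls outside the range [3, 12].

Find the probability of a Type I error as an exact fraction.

Under H₀, X ~ Binomial(15, 1/2); α is the probability of landing in either tail, P(X ≤ 2) + P(X ≥ 13).
By symmetry, α = 2·P(X ≤ 2) = 2·(1 + 15 + 105)/32768 = 242/32768 = 121/16384.

121/16384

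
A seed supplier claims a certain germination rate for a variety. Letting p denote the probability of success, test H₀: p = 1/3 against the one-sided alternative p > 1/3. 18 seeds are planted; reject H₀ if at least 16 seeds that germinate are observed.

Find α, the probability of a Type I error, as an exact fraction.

The Type I error probability is α = P(Y ≥ 16) computed under H₀, where Y ~ Binomial(18, 1/3).
Adding the binomial terms for j = 16 through 18 with p = 1/3 yields 649/387420489.

649/387420489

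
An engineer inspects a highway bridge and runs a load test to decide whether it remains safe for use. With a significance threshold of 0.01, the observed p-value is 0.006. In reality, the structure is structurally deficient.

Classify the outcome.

No error (correct decision).

The conventional null hypothesis is that the structure meets the required load capacity (safe).
Since p = 0.006 < α = 0.01, H₀ is rejected.
H₀ is false (actually the structure is structurally deficient).
The decision matches the true state — no error.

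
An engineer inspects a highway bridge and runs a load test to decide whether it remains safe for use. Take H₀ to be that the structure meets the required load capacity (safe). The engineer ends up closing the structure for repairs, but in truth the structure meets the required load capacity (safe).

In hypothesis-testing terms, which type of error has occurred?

Type I error

'Closing the structure for repairs' corresponds to rejecting H₀.
H₀ was rejected but H₀ is true — a Type I error (false positive).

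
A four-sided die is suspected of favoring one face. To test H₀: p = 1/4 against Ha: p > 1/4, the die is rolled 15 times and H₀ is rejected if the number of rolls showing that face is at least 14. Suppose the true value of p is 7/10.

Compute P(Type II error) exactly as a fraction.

A Type II error is failing to reject when Ha holds: with p = 7/10, β = P(Y ≤ 13).
Equivalently, β = 1 − P(Y ≥ 14) = 241183100052963/250000000000000.

241183100052963/250000000000000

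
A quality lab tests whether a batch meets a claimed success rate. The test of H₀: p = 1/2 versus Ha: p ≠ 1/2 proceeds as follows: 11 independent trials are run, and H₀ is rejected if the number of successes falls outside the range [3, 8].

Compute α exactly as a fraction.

Under H₀, Y ~ Binomial(11, 1/2); α is the probability of landing in either tail, P(Y ≤ 2) + P(Y ≥ 9).
Each tail has probability (1 + 11 + 55)/2048; doubling gives α = 134/2048 = 67/1024.

67/1024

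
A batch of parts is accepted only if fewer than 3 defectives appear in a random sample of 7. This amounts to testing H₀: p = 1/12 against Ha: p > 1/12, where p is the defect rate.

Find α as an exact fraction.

187213/11943936

The significance level is the probability, assuming p = 1/12, of seeing 3 or more defectives in 7 draws.
Computing the lower-tail complement: 1 − 11756723/11943936 = 187213/11943936.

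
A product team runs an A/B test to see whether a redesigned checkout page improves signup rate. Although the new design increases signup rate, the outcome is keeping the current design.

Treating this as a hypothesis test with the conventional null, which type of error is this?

The null hypothesis here is that the new design has no effect on signup rate.
'Keeping the current design' corresponds to failing to reject H₀.
H₀ was not rejected but H₀ is false — a Type II error (false negative).

Type II error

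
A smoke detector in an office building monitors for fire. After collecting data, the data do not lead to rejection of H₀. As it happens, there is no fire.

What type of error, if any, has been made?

No error — this is a correct decision.

The conventional null hypothesis here is that there is no fire.
The test retained a true H₀ — the decision matches the true state.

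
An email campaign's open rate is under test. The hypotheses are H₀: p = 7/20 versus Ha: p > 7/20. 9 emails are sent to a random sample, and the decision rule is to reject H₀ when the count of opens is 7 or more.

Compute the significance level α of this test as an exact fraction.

715658867/64000000000

The Type I error probability is α = P(Y ≥ 7) computed under H₀, where Y ~ Binomial(9, 7/20).
Summing C(9,j)(7/20)^j(13/20)^{9−j} for j = 7,…,9 gives 715658867/64000000000.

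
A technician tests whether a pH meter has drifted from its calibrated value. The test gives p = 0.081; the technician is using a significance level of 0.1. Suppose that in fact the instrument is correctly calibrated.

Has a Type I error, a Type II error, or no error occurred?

Type I error

The conventional null hypothesis is that the instrument is correctly calibrated.
Since p = 0.081 < α = 0.1, H₀ is rejected.
H₀ is true (actually the instrument is correctly calibrated).
Rejecting a true H₀ is a Type I error.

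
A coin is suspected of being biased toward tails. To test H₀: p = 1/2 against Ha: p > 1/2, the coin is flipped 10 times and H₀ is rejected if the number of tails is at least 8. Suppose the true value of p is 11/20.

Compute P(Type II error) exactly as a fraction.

A Type II error is failing to reject when Ha holds: with p = 11/20, β = P(K ≤ 7).
Summing C(10,j)·(11/20)^j·(9/20)^{10-j} for j = 0..7 gives 2305127290491/2560000000000.

2305127290491/2560000000000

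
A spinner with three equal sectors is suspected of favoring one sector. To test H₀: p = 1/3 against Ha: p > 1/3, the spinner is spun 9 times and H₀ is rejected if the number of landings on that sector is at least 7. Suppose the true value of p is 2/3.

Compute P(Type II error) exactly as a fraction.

β = P(fail to reject H₀ | Ha true) = P(Y ≤ 6 | p = 2/3), Y ~ Binomial(9, 2/3).
Summing C(9,j)·(2/3)^j·(1/3)^{9-j} for j = 0..6 gives 12259/19683.

12259/19683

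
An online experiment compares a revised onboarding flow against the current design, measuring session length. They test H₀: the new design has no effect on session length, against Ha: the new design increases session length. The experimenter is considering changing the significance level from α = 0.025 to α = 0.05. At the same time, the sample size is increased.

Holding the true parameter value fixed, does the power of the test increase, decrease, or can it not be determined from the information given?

With a larger α the critical value moves toward the center, so more of the Ha sampling distribution lies in the rejection region. More data shrinks sampling variability; the test statistic under Ha concentrates further from the null value, making rejection more likely. Both changes push β in the same direction.
Since power = 1 − β and β decreases, power increases.

It increases.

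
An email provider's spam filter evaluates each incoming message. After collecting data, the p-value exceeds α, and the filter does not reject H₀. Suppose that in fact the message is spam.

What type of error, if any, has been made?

Type II error

The conventional null hypothesis here is that the message is legitimate (not spam).
H₀ was not rejected, but H₀ is actually false.
Failing to reject a false null hypothesis is a Type II error (false negative).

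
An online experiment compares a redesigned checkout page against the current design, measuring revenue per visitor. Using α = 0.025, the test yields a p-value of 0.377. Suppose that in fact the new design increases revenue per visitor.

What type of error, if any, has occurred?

The conventional null hypothesis is that the new design has no effect on revenue per visitor.
Since p = 0.377 ≥ α = 0.025, H₀ is not rejected.
H₀ is false (actually the new design increases revenue per visitor).
Failing to reject a false H₀ is a Type II error.

Type II error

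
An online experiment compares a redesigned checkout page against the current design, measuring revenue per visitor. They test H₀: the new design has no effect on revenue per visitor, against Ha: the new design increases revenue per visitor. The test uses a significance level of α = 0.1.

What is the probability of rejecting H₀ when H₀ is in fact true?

The significance level α is, by definition, the probability of a Type I error — P(reject H₀ | H₀ true).

0.1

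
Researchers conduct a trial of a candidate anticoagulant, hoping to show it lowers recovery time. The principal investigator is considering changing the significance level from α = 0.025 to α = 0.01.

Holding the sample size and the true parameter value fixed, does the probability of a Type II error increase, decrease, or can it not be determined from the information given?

A smaller α moves the rejection region further into the tail. With the alternative true, more outcomes now fall outside the rejection region, so failing to reject becomes more likely.

It increases.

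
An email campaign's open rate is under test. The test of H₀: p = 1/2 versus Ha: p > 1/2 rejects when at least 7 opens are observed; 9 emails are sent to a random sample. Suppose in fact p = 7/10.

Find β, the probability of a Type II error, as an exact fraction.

A Type II error is failing to reject when Ha holds: with p = 7/10, β = P(X ≤ 6).
Summing C(9,j)·(7/10)^j·(3/10)^{9-j} for j = 0..6 gives 268584417/500000000.

268584417/500000000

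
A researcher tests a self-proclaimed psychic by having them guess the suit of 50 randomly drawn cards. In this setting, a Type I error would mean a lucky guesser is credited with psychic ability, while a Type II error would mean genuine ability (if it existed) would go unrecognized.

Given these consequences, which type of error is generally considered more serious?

Type I error

The Type I consequence (a lucky guesser is credited with psychic ability) is more severe than the Type II consequence (genuine ability (if it existed) would go unrecognized).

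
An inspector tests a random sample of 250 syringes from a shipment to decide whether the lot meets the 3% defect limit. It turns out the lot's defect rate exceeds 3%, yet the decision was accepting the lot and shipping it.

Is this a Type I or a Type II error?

Type II error

The null hypothesis here is that the lot's defect rate is 3% (within specification).
'Accepting the lot and shipping it' corresponds to failing to reject H₀.
H₀ was not rejected but H₀ is false — a Type II error (false negative).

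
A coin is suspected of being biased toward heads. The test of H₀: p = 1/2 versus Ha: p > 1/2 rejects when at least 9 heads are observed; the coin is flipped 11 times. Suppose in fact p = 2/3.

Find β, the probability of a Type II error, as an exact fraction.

β = P(fail to reject H₀ | Ha true) = P(X ≤ 8 | p = 2/3), X ~ Binomial(11, 2/3).
Adding the binomial probabilities P(X=0)+…+P(X=8) at p = 2/3 gives 1675/2187.

1675/2187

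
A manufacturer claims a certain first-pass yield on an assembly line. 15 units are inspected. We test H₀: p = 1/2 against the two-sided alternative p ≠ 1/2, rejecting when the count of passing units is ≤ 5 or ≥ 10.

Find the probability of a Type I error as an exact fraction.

309/1024

α = P(S ≤ 5 or S ≥ 10 | p = 1/2), S ~ Binomial(15, 1/2).
By symmetry, α = 2·P(S ≤ 5) = 2·(1 + 15 + 105 + 455 + 1365 + 3003)/32768 = 9888/32768 = 309/1024.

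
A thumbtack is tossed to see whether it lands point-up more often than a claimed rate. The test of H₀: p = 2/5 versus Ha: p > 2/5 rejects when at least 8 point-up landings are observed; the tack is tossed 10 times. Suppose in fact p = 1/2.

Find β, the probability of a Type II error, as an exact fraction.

121/128

β = P(fail to reject H₀ | Ha true) = P(Y ≤ 7 | p = 1/2), Y ~ Binomial(10, 1/2).
Equivalently, β = 1 − P(Y ≥ 8) = 121/128.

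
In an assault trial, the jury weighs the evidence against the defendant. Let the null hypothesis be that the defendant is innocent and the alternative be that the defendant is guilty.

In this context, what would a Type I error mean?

A Type I error is rejecting H₀ when H₀ is true.
Here that means convicting the defendant when actually the defendant is innocent.

A Type I error would mean concluding that the defendant is guilty when in fact the defendant is innocent.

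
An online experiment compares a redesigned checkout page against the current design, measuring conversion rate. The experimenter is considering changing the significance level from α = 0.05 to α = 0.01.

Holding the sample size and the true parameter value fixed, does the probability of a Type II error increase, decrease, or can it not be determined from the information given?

Tightening α shrinks the rejection region. When Ha holds, fewer sample outcomes clear the stricter threshold, so more fall in the acceptance region.

It increases.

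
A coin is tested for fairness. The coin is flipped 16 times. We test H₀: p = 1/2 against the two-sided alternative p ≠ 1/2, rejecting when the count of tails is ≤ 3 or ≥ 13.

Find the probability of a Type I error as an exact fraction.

697/32768

α = P(X ≤ 3 or X ≥ 13 | p = 1/2), X ~ Binomial(16, 1/2).
By symmetry, α = 2·P(X ≤ 3) = 2·(1 + 16 + 120 + 560)/65536 = 1394/65536 = 697/32768.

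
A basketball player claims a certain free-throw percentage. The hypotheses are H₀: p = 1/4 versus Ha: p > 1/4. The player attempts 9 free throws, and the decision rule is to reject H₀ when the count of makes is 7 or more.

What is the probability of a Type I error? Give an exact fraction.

Under H₀, Y ~ Binomial(9, 1/4), and α = P(Y ≥ 7).
Summing C(9,j)(1/4)^j(3/4)^{9−j} for j = 7,…,9 gives 11/8192.

11/8192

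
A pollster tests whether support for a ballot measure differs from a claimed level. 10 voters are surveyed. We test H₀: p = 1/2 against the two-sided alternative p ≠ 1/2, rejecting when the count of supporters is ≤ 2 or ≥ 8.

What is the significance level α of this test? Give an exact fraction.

7/64

Under H₀, K ~ Binomial(10, 1/2); α is the probability of landing in either tail, P(K ≤ 2) + P(K ≥ 8).
By symmetry, α = 2·P(K ≤ 2) = 2·(1 + 10 + 45)/1024 = 112/1024 = 7/64.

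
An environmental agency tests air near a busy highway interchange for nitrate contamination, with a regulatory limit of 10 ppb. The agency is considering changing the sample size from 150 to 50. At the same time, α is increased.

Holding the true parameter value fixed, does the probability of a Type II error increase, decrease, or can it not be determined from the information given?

Cannot be determined from the information given.

The first change alone would make β increase; the second alone would make β decrease. Which effect dominates depends on the magnitudes, which are not given.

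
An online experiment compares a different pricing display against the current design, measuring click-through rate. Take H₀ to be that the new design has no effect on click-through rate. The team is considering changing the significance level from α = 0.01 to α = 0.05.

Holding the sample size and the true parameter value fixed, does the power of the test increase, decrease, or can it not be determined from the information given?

It increases.

Relaxing α lowers the evidence threshold; under Ha, outcomes that previously fell short now trigger rejection.
Since power = 1 − β and β decreases, power increases.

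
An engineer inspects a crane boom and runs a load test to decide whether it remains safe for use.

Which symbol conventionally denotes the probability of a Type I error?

α

P(Type I error) = P(reject H₀ | H₀ true) = α, the significance level.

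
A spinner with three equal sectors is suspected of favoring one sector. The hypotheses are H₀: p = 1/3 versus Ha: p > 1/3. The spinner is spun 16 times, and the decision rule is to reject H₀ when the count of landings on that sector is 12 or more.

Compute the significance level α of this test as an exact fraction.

11371/14348907

α = P(reject H₀ | H₀ true) = P(Y ≥ 12 | p = 1/3), with Y ~ Binomial(16, 1/3).
Adding the binomial terms for j = 12 through 16 with p = 1/3 yields 11371/14348907.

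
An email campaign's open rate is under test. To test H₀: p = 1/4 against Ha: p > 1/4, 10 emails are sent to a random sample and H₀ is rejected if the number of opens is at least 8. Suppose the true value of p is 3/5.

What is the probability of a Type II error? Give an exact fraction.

Under the alternative p = 3/5, K ~ Binomial(10, 3/5); β is the probability the test does not reject, P(K < 8).
Equivalently, β = 1 − P(K ≥ 8) = 8131936/9765625.

8131936/9765625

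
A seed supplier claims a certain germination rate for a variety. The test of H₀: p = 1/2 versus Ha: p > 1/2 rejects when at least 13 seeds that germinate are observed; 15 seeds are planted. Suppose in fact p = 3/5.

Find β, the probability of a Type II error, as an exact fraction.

β = P(fail to reject H₀ | Ha true) = P(K ≤ 12 | p = 3/5), K ~ Binomial(15, 3/5).
Equivalently, β = 1 − P(K ≥ 13) = 29690124488/30517578125.

29690124488/30517578125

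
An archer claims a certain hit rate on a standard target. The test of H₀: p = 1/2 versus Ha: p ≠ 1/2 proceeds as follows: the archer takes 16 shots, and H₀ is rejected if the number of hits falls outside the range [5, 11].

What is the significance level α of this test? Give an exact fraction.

Under H₀, S ~ Binomial(16, 1/2); α is the probability of landing in either tail, P(S ≤ 4) + P(S ≥ 12).
Each tail has probability (1 + 16 + 120 + 560 + 1820)/65536; doubling gives α = 5034/65536 = 2517/32768.

2517/32768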